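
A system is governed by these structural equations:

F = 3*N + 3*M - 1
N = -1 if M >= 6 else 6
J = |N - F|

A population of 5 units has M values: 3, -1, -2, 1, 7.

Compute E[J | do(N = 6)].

The intervention sets N=6 in all 5 units regardless of M. Recomputing J per unit gives 20, 8, 5, 14, 32; average 15.8.

15.8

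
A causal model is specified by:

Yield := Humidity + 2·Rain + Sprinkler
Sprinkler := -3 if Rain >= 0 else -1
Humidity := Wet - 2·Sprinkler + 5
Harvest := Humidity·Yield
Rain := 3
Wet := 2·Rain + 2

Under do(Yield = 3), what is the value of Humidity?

The intervention breaks the incoming arrows to Yield: Yield := Humidity + 2·Rain + Sprinkler no longer applies, and Yield = 3.
Since Humidity is not a descendant of the intervened variable, it is unaffected.
Sprinkler = -3 if Rain >= 0 else -1  [with Rain=3]  = -3
Wet = 2·Rain + 2  [with Rain=3]  = 8
Humidity = Wet - 2·Sprinkler + 5  [with Wet=8, Sprinkler=-3]  = 19

19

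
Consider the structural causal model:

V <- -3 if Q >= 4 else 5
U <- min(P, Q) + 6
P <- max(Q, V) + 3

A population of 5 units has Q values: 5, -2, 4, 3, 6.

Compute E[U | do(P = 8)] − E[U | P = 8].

Under do(P=8), P's equation is replaced by P=8 for every unit. Per-unit U: 11, 4, 10, 9, 12. Mean = 9.2.
Conditioning on P=8 selects the 3 unit(s) with Q ∈ {5, -2, 3}. Their U values: 11, 4, 9. Mean = 8.
Difference = 9.2 − 8 = 1.2.

1.2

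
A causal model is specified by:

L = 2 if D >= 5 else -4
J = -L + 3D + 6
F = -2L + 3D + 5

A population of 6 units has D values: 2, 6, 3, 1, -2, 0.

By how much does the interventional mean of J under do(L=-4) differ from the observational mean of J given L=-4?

2.6

Every unit gets L=-4 under the intervention. J values become 16, 28, 19, 13, 4, 10; E[J|do(L=-4)] = 15.
E[J|L=-4] averages over only the 5 units with L=-4 (D = 2, 3, 1, -2, 0): J = 16, 19, 13, 4, 10, mean 12.4.
Difference = 15 − 12.4 = 2.6.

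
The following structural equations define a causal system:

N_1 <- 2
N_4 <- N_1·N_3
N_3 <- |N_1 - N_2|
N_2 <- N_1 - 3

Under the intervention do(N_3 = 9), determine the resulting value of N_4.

The intervention breaks the incoming arrows to N_3: N_3 <- |N_1 - N_2| no longer applies, and N_3 = 9.
N_4 = N_1·N_3  [with N_1=2, N_3=9]  = 18

18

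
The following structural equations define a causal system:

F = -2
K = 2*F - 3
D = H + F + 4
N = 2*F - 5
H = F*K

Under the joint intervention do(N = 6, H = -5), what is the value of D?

-3

The joint intervention fixes N = 6, H = -5, removing each variable's own equation.
D = H + F + 4  [with H=-5, F=-2]  = -3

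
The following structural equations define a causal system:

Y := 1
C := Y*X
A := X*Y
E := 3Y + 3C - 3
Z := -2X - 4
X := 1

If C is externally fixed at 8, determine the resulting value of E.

do(C=8) replaces the equation C := Y*X with the constant C = 8.
E = 3Y + 3C - 3  [with Y=1, C=8]  = 24

24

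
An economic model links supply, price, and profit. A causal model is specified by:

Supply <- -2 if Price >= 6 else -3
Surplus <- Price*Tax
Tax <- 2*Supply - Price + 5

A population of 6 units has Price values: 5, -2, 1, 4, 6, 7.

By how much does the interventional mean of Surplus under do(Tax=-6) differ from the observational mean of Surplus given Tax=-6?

Under do(Tax=-6), Tax's equation is replaced by Tax=-6 for every unit. Per-unit Surplus: -30, 12, -6, -24, -36, -42. Mean = -21.
Observing Tax=-6 restricts to units where Tax's equation naturally yields -6: Price ∈ {5, 7}. In that subpopulation Surplus = -30, -42, mean -36.
Difference = -21 − (-36) = 15.

15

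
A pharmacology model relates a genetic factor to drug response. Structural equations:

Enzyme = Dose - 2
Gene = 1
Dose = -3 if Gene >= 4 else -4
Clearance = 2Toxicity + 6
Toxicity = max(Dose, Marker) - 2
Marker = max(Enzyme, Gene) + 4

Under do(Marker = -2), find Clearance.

Under do(Marker=-2), the mechanism Marker = max(Enzyme, Gene) + 4 is discarded; Marker is fixed at -2.
Dose = -3 if Gene >= 4 else -4  [with Gene=1]  = -4
Toxicity = max(Dose, Marker) - 2  [with Dose=-4, Marker=-2]  = -4
Clearance = 2Toxicity + 6  [with Toxicity=-4]  = -2

-2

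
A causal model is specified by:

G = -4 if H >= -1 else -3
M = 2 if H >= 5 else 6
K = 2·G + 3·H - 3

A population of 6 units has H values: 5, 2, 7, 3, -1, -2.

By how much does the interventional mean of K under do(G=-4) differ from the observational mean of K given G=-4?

do(G=-4) breaks G's dependence on H. With G=-4 fixed, K across the units is 4, -5, 10, -2, -14, -17, mean -4.
Observing G=-4 restricts to units where G's equation naturally yields -4: H ∈ {5, 2, 7, 3, -1}. In that subpopulation K = 4, -5, 10, -2, -14, mean -1.4.
Difference = -4 − (-1.4) = -2.6.

-2.6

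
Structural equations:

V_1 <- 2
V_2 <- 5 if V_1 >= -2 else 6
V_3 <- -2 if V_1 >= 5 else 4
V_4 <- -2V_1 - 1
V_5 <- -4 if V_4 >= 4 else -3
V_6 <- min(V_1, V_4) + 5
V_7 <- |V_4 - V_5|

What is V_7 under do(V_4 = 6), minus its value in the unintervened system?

The intervention breaks the incoming arrows to V_4: V_4 <- -2V_1 - 1 no longer applies, and V_4 = 6.
V_5 = -4 if V_4 >= 4 else -3  [with V_4=6]  = -4
V_7 = |V_4 - V_5|  [with V_4=6, V_5=-4]  = 10
Without intervention: V_4 = -2V_1 - 1  [with V_1=2]  = -5; V_5 = -4 if V_4 >= 4 else -3  [with V_4=-5]  = -3; V_7 = |V_4 - V_5|  [with V_4=-5, V_5=-3]  = 2.
Change = 10 − 2 = 8.

8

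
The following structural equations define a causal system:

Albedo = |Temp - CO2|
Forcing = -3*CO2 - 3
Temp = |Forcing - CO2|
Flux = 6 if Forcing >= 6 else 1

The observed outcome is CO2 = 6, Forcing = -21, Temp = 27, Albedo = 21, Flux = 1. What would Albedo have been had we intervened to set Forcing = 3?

Under do(Forcing=3), the mechanism Forcing = -3*CO2 - 3 is discarded; Forcing is fixed at 3.
Temp = |Forcing - CO2|  [with Forcing=3, CO2=6]  = 3
Albedo = |Temp - CO2|  [with Temp=3, CO2=6]  = 3

3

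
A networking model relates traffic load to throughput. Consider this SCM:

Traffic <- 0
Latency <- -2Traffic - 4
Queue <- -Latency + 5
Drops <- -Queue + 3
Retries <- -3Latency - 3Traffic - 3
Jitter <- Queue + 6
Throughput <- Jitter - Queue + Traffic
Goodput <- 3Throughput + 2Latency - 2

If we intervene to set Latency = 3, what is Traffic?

Under do(Latency=3), the mechanism Latency <- -2Traffic - 4 is discarded; Latency is fixed at 3.
Traffic is not downstream of the intervention, so its value is determined by the original equations.

0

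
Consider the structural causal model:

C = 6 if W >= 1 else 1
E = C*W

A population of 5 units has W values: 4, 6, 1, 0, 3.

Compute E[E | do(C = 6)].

16.8

do(C=6) breaks C's dependence on W. With C=6 fixed, E across the units is 24, 36, 6, 0, 18, mean 16.8.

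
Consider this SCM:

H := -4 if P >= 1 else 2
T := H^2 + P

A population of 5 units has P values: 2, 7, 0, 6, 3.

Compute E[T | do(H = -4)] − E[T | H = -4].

-0.9

Under do(H=-4), H's equation is replaced by H=-4 for every unit. Per-unit T: 18, 23, 16, 22, 19. Mean = 19.6.
Observing H=-4 restricts to units where H's equation naturally yields -4: P ∈ {2, 7, 6, 3}. In that subpopulation T = 18, 23, 22, 19, mean 20.5.
Difference = 19.6 − 20.5 = -0.9.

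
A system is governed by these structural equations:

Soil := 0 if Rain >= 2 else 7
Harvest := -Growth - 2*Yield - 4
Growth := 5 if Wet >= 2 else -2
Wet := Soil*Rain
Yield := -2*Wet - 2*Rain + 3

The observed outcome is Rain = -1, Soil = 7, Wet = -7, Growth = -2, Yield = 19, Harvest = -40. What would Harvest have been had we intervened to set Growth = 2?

Under do(Growth=2), the mechanism Growth := 5 if Wet >= 2 else -2 is discarded; Growth is fixed at 2.
Soil = 0 if Rain >= 2 else 7  [with Rain=-1]  = 7
Wet = Soil*Rain  [with Soil=7, Rain=-1]  = -7
Yield = -2*Wet - 2*Rain + 3  [with Wet=-7, Rain=-1]  = 19
Harvest = -Growth - 2*Yield - 4  [with Growth=2, Yield=19]  = -44

-44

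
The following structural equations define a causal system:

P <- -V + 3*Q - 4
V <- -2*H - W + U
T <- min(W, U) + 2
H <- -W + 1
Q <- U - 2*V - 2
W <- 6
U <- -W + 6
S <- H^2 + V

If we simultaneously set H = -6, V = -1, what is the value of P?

-3

Under do(H = -6, V = -1), each intervened variable's structural equation is replaced by its fixed value.
U = -W + 6  [with W=6]  = 0
Q = U - 2*V - 2  [with U=0, V=-1]  = 0
P = -V + 3*Q - 4  [with V=-1, Q=0]  = -3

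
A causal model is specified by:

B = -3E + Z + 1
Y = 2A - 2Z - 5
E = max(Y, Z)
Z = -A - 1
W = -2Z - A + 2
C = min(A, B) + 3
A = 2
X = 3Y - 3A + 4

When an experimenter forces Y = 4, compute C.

The intervention breaks the incoming arrows to Y: Y = 2A - 2Z - 5 no longer applies, and Y = 4.
Z = -A - 1  [with A=2]  = -3
E = max(Y, Z)  [with Y=4, Z=-3]  = 4
B = -3E + Z + 1  [with E=4, Z=-3]  = -14
C = min(A, B) + 3  [with A=2, B=-14]  = -11

-11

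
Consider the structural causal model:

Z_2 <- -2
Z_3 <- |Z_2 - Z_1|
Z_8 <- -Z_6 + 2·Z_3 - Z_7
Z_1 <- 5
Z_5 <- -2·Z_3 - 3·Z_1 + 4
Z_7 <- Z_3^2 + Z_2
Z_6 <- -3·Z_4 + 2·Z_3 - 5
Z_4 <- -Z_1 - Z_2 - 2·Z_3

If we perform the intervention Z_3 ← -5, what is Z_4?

The intervention breaks the incoming arrows to Z_3: Z_3 <- |Z_2 - Z_1| no longer applies, and Z_3 = -5.
Z_4 = -Z_1 - Z_2 - 2·Z_3  [with Z_1=5, Z_2=-2, Z_3=-5]  = 7

7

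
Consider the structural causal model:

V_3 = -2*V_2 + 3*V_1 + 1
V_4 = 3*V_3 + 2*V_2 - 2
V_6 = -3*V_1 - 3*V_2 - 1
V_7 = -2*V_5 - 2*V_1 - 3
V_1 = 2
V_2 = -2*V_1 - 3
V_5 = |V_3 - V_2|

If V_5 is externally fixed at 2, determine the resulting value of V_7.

-11

Under do(V_5=2), the mechanism V_5 = |V_3 - V_2| is discarded; V_5 is fixed at 2.
V_7 = -2*V_5 - 2*V_1 - 3  [with V_5=2, V_1=2]  = -11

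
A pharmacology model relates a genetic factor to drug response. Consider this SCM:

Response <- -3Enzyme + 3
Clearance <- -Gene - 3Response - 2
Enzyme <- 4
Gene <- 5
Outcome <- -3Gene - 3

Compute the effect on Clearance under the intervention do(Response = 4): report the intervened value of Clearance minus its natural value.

-39

The intervention breaks the incoming arrows to Response: Response <- -3Enzyme + 3 no longer applies, and Response = 4.
Clearance = -Gene - 3Response - 2  [with Gene=5, Response=4]  = -19
Without intervention: Response = -3Enzyme + 3  [with Enzyme=4]  = -9; Clearance = -Gene - 3Response - 2  [with Gene=5, Response=-9]  = 20.
Change = -19 − 20 = -39.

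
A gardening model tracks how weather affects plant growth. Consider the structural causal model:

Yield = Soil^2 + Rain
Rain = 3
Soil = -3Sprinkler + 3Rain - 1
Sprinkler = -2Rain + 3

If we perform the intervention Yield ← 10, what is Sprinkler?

-3

The intervention breaks the incoming arrows to Yield: Yield = Soil^2 + Rain no longer applies, and Yield = 10.
Since Sprinkler is not a descendant of the intervened variable, it is unaffected.
Sprinkler = -2Rain + 3  [with Rain=3]  = -3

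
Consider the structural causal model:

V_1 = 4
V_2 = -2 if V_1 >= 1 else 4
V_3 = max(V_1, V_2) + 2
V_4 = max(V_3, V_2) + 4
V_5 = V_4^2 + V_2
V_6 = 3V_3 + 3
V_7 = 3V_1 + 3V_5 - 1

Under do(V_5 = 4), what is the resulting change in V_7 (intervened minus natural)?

-282

Under do(V_5=4), the mechanism V_5 = V_4^2 + V_2 is discarded; V_5 is fixed at 4.
V_7 = 3V_1 + 3V_5 - 1  [with V_1=4, V_5=4]  = 23
Without intervention: V_2 = -2 if V_1 >= 1 else 4  [with V_1=4]  = -2; V_3 = max(V_1, V_2) + 2  [with V_1=4, V_2=-2]  = 6; V_4 = max(V_3, V_2) + 4  [with V_3=6, V_2=-2]  = 10; V_5 = V_4^2 + V_2  [with V_4=10, V_2=-2]  = 98; V_7 = 3V_1 + 3V_5 - 1  [with V_1=4, V_5=98]  = 305.
Change = 23 − 305 = -282.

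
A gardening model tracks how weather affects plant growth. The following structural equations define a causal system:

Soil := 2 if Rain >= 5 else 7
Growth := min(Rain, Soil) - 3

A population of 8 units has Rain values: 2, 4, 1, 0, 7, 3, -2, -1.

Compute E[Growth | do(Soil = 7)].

-1.25

do(Soil=7) breaks Soil's dependence on Rain. With Soil=7 fixed, Growth across the units is -1, 1, -2, -3, 4, 0, -5, -4, mean -1.25.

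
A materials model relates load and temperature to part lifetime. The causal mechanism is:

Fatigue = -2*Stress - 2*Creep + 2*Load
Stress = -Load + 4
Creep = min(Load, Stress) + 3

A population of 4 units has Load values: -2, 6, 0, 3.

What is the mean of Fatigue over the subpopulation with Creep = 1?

-2

Conditioning on Creep=1 selects the 2 unit(s) with Load ∈ {-2, 6}. Their Fatigue values: -18, 14. Mean = -2.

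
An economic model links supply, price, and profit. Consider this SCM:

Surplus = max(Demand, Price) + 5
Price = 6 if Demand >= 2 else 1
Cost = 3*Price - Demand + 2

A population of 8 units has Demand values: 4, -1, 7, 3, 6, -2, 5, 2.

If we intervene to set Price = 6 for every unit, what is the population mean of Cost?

Under do(Price=6), Price's equation is replaced by Price=6 for every unit. Per-unit Cost: 16, 21, 13, 17, 14, 22, 15, 18. Mean = 17.

17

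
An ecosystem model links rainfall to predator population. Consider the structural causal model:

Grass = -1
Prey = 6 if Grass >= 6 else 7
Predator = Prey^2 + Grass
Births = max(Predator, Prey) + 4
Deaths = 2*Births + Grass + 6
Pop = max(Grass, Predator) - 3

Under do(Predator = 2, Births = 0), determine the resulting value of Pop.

Setting Predator = 2, Births = 0 by intervention discards those variables' equations.
Pop = max(Grass, Predator) - 3  [with Grass=-1, Predator=2]  = -1

-1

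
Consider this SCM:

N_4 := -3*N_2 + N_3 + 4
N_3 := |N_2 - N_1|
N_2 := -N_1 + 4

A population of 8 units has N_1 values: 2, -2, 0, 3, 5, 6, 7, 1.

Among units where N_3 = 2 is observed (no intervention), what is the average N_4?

Conditioning on N_3=2 selects the 2 unit(s) with N_1 ∈ {3, 1}. Their N_4 values: 3, -3. Mean = 0.

0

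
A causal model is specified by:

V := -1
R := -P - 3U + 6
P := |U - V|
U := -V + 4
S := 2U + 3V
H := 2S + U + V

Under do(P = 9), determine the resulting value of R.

-18

The intervention breaks the incoming arrows to P: P := |U - V| no longer applies, and P = 9.
U = -V + 4  [with V=-1]  = 5
R = -P - 3U + 6  [with P=9, U=5]  = -18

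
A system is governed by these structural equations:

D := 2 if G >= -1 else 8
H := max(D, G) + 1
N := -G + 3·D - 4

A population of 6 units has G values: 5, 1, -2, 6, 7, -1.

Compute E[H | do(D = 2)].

The intervention sets D=2 in all 6 units regardless of G. Recomputing H per unit gives 6, 3, 3, 7, 8, 3; average 5.

5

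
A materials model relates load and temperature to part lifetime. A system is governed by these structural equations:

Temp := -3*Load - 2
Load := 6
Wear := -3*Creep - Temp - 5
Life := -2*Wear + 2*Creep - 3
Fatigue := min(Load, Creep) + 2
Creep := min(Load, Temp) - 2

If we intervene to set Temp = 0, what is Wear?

1

Under do(Temp=0), the mechanism Temp := -3*Load - 2 is discarded; Temp is fixed at 0.
Creep = min(Load, Temp) - 2  [with Load=6, Temp=0]  = -2
Wear = -3*Creep - Temp - 5  [with Creep=-2, Temp=0]  = 1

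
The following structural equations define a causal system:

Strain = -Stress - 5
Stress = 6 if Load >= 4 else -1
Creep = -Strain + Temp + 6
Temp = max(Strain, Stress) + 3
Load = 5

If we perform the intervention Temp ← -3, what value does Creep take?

Intervening sets Temp = -3 and removes its equation (Temp = max(Strain, Stress) + 3).
Stress = 6 if Load >= 4 else -1  [with Load=5]  = 6
Strain = -Stress - 5  [with Stress=6]  = -11
Creep = -Strain + Temp + 6  [with Strain=-11, Temp=-3]  = 14

14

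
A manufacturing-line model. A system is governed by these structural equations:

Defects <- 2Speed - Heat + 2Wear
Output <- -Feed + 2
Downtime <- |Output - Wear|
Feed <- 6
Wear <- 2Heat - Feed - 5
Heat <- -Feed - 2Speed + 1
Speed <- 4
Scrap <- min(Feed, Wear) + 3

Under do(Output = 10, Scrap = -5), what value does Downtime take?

Under do(Output = 10, Scrap = -5), each intervened variable's structural equation is replaced by its fixed value.
Heat = -Feed - 2Speed + 1  [with Feed=6, Speed=4]  = -13
Wear = 2Heat - Feed - 5  [with Heat=-13, Feed=6]  = -37
Downtime = |Output - Wear|  [with Output=10, Wear=-37]  = 47

47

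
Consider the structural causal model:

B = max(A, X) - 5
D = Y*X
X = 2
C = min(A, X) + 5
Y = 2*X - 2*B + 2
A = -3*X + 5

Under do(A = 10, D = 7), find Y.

-4

The joint intervention fixes A = 10, D = 7, removing each variable's own equation.
B = max(A, X) - 5  [with A=10, X=2]  = 5
Y = 2*X - 2*B + 2  [with X=2, B=5]  = -4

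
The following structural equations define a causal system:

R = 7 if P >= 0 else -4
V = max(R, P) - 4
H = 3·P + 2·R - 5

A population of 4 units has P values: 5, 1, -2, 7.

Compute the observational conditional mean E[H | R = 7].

Conditioning on R=7 selects the 3 unit(s) with P ∈ {5, 1, 7}. Their H values: 24, 12, 30. Mean = 22.

22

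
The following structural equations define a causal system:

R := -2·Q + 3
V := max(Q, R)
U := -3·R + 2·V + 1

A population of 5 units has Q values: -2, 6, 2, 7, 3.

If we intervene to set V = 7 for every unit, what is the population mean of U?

25.2

do(V=7) breaks V's dependence on Q. With V=7 fixed, U across the units is -6, 42, 18, 48, 24, mean 25.2.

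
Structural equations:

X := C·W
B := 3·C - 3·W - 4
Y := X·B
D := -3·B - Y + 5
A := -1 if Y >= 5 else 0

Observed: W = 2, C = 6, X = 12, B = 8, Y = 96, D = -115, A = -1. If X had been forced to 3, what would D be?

The intervention breaks the incoming arrows to X: X := C·W no longer applies, and X = 3.
B = 3·C - 3·W - 4  [with C=6, W=2]  = 8
Y = X·B  [with X=3, B=8]  = 24
D = -3·B - Y + 5  [with B=8, Y=24]  = -43

-43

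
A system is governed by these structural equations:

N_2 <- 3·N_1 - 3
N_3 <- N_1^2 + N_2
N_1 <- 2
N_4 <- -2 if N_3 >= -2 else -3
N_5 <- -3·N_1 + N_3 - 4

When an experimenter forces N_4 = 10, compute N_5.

-3

Intervening sets N_4 = 10 and removes its equation (N_4 <- -2 if N_3 >= -2 else -3).
No directed path runs from N_4 to N_5, so N_5 keeps its natural value.
N_2 = 3·N_1 - 3  [with N_1=2]  = 3
N_3 = N_1^2 + N_2  [with N_1=2, N_2=3]  = 7
N_5 = -3·N_1 + N_3 - 4  [with N_1=2, N_3=7]  = -3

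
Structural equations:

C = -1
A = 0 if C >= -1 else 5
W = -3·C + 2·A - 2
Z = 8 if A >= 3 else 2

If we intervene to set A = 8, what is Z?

8

Under do(A=8), the mechanism A = 0 if C >= -1 else 5 is discarded; A is fixed at 8.
Z = 8 if A >= 3 else 2  [with A=8]  = 8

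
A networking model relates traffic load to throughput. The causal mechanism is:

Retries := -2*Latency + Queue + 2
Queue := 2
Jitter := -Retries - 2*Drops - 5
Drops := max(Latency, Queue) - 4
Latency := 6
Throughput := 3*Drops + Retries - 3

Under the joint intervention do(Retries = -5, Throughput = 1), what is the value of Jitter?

-4

Setting Retries = -5, Throughput = 1 by intervention discards those variables' equations.
Drops = max(Latency, Queue) - 4  [with Latency=6, Queue=2]  = 2
Jitter = -Retries - 2*Drops - 5  [with Retries=-5, Drops=2]  = -4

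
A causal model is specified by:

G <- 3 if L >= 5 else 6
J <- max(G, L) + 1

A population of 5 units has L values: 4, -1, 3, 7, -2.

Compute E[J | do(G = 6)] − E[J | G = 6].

0.2

Under do(G=6), G's equation is replaced by G=6 for every unit. Per-unit J: 7, 7, 7, 8, 7. Mean = 7.2.
Conditioning on G=6 selects the 4 unit(s) with L ∈ {4, -1, 3, -2}. Their J values: 7, 7, 7, 7. Mean = 7.
Difference = 7.2 − 7 = 0.2.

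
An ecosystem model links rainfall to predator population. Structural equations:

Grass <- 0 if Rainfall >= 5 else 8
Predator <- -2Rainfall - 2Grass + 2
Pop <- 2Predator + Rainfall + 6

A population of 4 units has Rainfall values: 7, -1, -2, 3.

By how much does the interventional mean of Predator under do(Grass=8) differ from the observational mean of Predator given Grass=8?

Every unit gets Grass=8 under the intervention. Predator values become -28, -12, -10, -20; E[Predator|do(Grass=8)] = -17.5.
Observing Grass=8 restricts to units where Grass's equation naturally yields 8: Rainfall ∈ {-1, -2, 3}. In that subpopulation Predator = -12, -10, -20, mean -14.
Difference = -17.5 − (-14) = -3.5.

-3.5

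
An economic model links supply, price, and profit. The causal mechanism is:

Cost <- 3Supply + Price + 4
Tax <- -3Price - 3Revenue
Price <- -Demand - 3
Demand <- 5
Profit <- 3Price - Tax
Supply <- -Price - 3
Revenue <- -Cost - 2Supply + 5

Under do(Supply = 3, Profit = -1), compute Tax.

Under do(Supply = 3, Profit = -1), each intervened variable's structural equation is replaced by its fixed value.
Price = -Demand - 3  [with Demand=5]  = -8
Cost = 3Supply + Price + 4  [with Supply=3, Price=-8]  = 5
Revenue = -Cost - 2Supply + 5  [with Cost=5, Supply=3]  = -6
Tax = -3Price - 3Revenue  [with Price=-8, Revenue=-6]  = 42

42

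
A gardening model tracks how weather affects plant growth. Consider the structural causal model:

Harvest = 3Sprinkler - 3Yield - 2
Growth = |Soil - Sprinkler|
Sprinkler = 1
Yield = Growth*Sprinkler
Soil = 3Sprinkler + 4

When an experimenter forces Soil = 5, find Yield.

Under do(Soil=5), the mechanism Soil = 3Sprinkler + 4 is discarded; Soil is fixed at 5.
Growth = |Soil - Sprinkler|  [with Soil=5, Sprinkler=1]  = 4
Yield = Growth*Sprinkler  [with Growth=4, Sprinkler=1]  = 4

4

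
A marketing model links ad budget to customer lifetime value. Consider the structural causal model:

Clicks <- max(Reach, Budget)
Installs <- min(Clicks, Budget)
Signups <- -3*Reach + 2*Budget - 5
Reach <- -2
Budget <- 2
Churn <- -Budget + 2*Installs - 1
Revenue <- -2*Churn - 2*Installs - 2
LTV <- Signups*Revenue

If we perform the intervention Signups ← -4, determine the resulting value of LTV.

32

do(Signups=-4) replaces the equation Signups <- -3*Reach + 2*Budget - 5 with the constant Signups = -4.
Clicks = max(Reach, Budget)  [with Reach=-2, Budget=2]  = 2
Installs = min(Clicks, Budget)  [with Clicks=2, Budget=2]  = 2
Churn = -Budget + 2*Installs - 1  [with Budget=2, Installs=2]  = 1
Revenue = -2*Churn - 2*Installs - 2  [with Churn=1, Installs=2]  = -8
LTV = Signups*Revenue  [with Signups=-4, Revenue=-8]  = 32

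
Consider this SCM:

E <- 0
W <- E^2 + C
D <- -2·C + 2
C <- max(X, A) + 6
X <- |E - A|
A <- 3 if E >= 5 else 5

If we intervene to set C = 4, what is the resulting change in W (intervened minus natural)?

Intervening sets C = 4 and removes its equation (C <- max(X, A) + 6).
W = E^2 + C  [with E=0, C=4]  = 4
Without intervention: A = 3 if E >= 5 else 5  [with E=0]  = 5; X = |E - A|  [with E=0, A=5]  = 5; C = max(X, A) + 6  [with X=5, A=5]  = 11; W = E^2 + C  [with E=0, C=11]  = 11.
Change = 4 − 11 = -7.

-7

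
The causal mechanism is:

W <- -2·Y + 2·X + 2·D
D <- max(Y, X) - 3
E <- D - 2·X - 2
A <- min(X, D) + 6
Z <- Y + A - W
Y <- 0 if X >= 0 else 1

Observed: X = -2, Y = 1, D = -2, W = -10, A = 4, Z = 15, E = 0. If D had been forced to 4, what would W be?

2

The intervention breaks the incoming arrows to D: D <- max(Y, X) - 3 no longer applies, and D = 4.
Y = 0 if X >= 0 else 1  [with X=-2]  = 1
W = -2·Y + 2·X + 2·D  [with Y=1, X=-2, D=4]  = 2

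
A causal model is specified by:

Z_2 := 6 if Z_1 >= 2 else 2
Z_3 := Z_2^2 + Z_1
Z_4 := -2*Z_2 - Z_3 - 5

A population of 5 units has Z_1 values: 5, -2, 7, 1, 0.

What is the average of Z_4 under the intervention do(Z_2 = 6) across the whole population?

-55.2

The intervention sets Z_2=6 in all 5 units regardless of Z_1. Recomputing Z_4 per unit gives -58, -51, -60, -54, -53; average -55.2.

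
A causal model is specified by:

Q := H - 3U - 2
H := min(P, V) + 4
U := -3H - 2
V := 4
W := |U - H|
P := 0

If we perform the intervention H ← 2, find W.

The intervention breaks the incoming arrows to H: H := min(P, V) + 4 no longer applies, and H = 2.
U = -3H - 2  [with H=2]  = -8
W = |U - H|  [with U=-8, H=2]  = 10

10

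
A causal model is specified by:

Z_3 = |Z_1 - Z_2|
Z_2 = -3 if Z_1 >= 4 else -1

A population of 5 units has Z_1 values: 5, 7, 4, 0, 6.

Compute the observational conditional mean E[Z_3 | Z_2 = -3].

8.5

Observing Z_2=-3 restricts to units where Z_2's equation naturally yields -3: Z_1 ∈ {5, 7, 4, 6}. In that subpopulation Z_3 = 8, 10, 7, 9, mean 8.5.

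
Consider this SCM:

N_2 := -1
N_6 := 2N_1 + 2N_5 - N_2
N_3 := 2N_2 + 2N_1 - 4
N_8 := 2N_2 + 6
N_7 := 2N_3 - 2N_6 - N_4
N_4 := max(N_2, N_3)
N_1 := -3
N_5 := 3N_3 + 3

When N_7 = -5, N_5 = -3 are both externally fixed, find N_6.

-11

Setting N_7 = -5, N_5 = -3 by intervention discards those variables' equations.
N_6 = 2N_1 + 2N_5 - N_2  [with N_1=-3, N_5=-3, N_2=-1]  = -11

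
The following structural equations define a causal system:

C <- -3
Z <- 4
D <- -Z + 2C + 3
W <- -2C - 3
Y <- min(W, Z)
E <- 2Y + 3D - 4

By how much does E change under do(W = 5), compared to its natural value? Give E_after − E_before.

Under do(W=5), the mechanism W <- -2C - 3 is discarded; W is fixed at 5.
D = -Z + 2C + 3  [with Z=4, C=-3]  = -7
Y = min(W, Z)  [with W=5, Z=4]  = 4
E = 2Y + 3D - 4  [with Y=4, D=-7]  = -17
Without intervention: D = -Z + 2C + 3  [with Z=4, C=-3]  = -7; W = -2C - 3  [with C=-3]  = 3; Y = min(W, Z)  [with W=3, Z=4]  = 3; E = 2Y + 3D - 4  [with Y=3, D=-7]  = -19.
Change = -17 − (-19) = 2.

2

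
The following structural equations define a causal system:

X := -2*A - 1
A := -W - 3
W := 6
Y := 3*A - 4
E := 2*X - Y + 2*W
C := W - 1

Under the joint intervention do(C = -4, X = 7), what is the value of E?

57

Setting C = -4, X = 7 by intervention discards those variables' equations.
A = -W - 3  [with W=6]  = -9
Y = 3*A - 4  [with A=-9]  = -31
E = 2*X - Y + 2*W  [with X=7, Y=-31, W=6]  = 57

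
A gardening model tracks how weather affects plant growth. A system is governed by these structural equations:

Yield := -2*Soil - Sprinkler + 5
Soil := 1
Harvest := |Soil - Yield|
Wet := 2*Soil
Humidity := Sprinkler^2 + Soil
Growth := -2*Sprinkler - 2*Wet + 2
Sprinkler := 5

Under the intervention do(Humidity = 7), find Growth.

The intervention breaks the incoming arrows to Humidity: Humidity := Sprinkler^2 + Soil no longer applies, and Humidity = 7.
Since Growth is not a descendant of the intervened variable, it is unaffected.
Wet = 2*Soil  [with Soil=1]  = 2
Growth = -2*Sprinkler - 2*Wet + 2  [with Sprinkler=5, Wet=2]  = -12

-12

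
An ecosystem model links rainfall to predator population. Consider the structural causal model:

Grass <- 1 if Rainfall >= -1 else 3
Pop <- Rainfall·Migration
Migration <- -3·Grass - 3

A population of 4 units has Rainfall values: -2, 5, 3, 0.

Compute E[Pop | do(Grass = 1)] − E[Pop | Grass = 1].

7

The intervention sets Grass=1 in all 4 units regardless of Rainfall. Recomputing Pop per unit gives 12, -30, -18, 0; average -9.
E[Pop|Grass=1] averages over only the 3 units with Grass=1 (Rainfall = 5, 3, 0): Pop = -30, -18, 0, mean -16.
Difference = -9 − (-16) = 7.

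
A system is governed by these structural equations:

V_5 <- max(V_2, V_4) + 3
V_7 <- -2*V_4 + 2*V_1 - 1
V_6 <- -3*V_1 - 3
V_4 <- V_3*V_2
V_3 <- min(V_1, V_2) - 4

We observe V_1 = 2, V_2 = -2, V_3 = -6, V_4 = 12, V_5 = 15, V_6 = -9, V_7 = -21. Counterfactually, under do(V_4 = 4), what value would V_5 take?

Intervening sets V_4 = 4 and removes its equation (V_4 <- V_3*V_2).
V_5 = max(V_2, V_4) + 3  [with V_2=-2, V_4=4]  = 7

7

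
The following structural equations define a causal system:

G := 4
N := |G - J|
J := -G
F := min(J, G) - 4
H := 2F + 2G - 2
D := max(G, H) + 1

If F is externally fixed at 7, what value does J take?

Under do(F=7), the mechanism F := min(J, G) - 4 is discarded; F is fixed at 7.
Since J is not a descendant of the intervened variable, it is unaffected.
J = -G  [with G=4]  = -4

-4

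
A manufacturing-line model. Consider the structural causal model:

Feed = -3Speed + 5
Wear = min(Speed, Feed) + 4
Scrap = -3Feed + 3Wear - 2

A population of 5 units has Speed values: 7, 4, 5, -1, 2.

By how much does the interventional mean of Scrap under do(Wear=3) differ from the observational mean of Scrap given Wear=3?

Every unit gets Wear=3 under the intervention. Scrap values become 55, 28, 37, -17, 10; E[Scrap|do(Wear=3)] = 22.6.
Observing Wear=3 restricts to units where Wear's equation naturally yields 3: Speed ∈ {-1, 2}. In that subpopulation Scrap = -17, 10, mean -3.5.
Difference = 22.6 − (-3.5) = 26.1.

26.1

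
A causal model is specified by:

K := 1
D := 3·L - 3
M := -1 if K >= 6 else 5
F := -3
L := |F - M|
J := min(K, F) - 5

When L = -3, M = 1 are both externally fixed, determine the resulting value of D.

-12

The joint intervention fixes L = -3, M = 1, removing each variable's own equation.
D = 3·L - 3  [with L=-3]  = -12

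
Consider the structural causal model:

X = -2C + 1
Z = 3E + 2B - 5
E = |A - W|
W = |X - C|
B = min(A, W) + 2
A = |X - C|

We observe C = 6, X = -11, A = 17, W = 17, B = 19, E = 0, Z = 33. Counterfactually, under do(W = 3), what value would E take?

Under do(W=3), the mechanism W = |X - C| is discarded; W is fixed at 3.
X = -2C + 1  [with C=6]  = -11
A = |X - C|  [with X=-11, C=6]  = 17
E = |A - W|  [with A=17, W=3]  = 14

14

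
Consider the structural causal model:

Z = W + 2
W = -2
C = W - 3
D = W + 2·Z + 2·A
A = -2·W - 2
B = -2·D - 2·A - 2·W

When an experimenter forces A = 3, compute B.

-10

Under do(A=3), the mechanism A = -2·W - 2 is discarded; A is fixed at 3.
Z = W + 2  [with W=-2]  = 0
D = W + 2·Z + 2·A  [with W=-2, Z=0, A=3]  = 4
B = -2·D - 2·A - 2·W  [with D=4, A=3, W=-2]  = -10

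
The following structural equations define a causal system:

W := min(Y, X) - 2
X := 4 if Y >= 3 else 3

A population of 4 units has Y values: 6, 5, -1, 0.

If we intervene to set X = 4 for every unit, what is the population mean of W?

-0.25

do(X=4) breaks X's dependence on Y. With X=4 fixed, W across the units is 2, 2, -3, -2, mean -0.25.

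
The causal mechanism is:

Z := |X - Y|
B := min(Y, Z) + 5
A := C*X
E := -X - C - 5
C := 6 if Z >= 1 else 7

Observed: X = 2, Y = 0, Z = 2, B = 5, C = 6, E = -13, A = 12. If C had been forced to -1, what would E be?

-6

The intervention breaks the incoming arrows to C: C := 6 if Z >= 1 else 7 no longer applies, and C = -1.
E = -X - C - 5  [with X=2, C=-1]  = -6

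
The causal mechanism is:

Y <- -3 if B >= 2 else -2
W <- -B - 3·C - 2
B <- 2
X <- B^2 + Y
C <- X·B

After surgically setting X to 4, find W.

do(X=4) replaces the equation X <- B^2 + Y with the constant X = 4.
C = X·B  [with X=4, B=2]  = 8
W = -B - 3·C - 2  [with B=2, C=8]  = -28

-28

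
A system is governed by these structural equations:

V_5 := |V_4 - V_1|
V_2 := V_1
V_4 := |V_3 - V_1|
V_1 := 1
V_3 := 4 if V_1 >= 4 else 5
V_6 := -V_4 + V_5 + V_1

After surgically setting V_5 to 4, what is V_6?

1

The intervention breaks the incoming arrows to V_5: V_5 := |V_4 - V_1| no longer applies, and V_5 = 4.
V_3 = 4 if V_1 >= 4 else 5  [with V_1=1]  = 5
V_4 = |V_3 - V_1|  [with V_3=5, V_1=1]  = 4
V_6 = -V_4 + V_5 + V_1  [with V_4=4, V_5=4, V_1=1]  = 1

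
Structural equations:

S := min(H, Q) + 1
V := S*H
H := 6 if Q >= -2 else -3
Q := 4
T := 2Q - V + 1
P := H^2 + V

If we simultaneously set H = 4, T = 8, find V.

20

The joint intervention fixes H = 4, T = 8, removing each variable's own equation.
S = min(H, Q) + 1  [with H=4, Q=4]  = 5
V = S*H  [with S=5, H=4]  = 20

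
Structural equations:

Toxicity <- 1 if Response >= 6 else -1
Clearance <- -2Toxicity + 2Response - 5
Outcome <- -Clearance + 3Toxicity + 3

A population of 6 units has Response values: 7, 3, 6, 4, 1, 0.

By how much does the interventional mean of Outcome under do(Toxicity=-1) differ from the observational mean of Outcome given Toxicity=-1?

Every unit gets Toxicity=-1 under the intervention. Outcome values become -11, -3, -9, -5, 1, 3; E[Outcome|do(Toxicity=-1)] = -4.
Conditioning on Toxicity=-1 selects the 4 unit(s) with Response ∈ {3, 4, 1, 0}. Their Outcome values: -3, -5, 1, 3. Mean = -1.
Difference = -4 − (-1) = -3.

-3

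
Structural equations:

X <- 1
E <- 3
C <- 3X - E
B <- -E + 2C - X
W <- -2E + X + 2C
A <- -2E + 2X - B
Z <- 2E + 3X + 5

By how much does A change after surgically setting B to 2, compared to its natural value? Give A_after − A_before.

Under do(B=2), the mechanism B <- -E + 2C - X is discarded; B is fixed at 2.
A = -2E + 2X - B  [with E=3, X=1, B=2]  = -6
Without intervention: C = 3X - E  [with X=1, E=3]  = 0; B = -E + 2C - X  [with E=3, C=0, X=1]  = -4; A = -2E + 2X - B  [with E=3, X=1, B=-4]  = 0.
Change = -6 − 0 = -6.

-6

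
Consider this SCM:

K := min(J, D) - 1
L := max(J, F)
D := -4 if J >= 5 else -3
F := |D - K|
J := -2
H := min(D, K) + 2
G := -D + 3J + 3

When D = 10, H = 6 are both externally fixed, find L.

13

Setting D = 10, H = 6 by intervention discards those variables' equations.
K = min(J, D) - 1  [with J=-2, D=10]  = -3
F = |D - K|  [with D=10, K=-3]  = 13
L = max(J, F)  [with J=-2, F=13]  = 13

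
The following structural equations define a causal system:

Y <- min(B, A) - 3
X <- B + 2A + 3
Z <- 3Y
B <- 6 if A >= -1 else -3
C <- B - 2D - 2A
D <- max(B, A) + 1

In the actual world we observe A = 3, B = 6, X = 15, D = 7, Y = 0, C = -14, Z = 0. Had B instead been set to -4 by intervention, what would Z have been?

-21

Under do(B=-4), the mechanism B <- 6 if A >= -1 else -3 is discarded; B is fixed at -4.
Y = min(B, A) - 3  [with B=-4, A=3]  = -7
Z = 3Y  [with Y=-7]  = -21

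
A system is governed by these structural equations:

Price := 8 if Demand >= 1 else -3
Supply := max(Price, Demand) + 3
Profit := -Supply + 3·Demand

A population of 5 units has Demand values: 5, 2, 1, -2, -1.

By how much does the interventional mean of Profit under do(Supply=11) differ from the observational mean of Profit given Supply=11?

do(Supply=11) breaks Supply's dependence on Demand. With Supply=11 fixed, Profit across the units is 4, -5, -8, -17, -14, mean -8.
E[Profit|Supply=11] averages over only the 3 units with Supply=11 (Demand = 5, 2, 1): Profit = 4, -5, -8, mean -3.
Difference = -8 − (-3) = -5.

-5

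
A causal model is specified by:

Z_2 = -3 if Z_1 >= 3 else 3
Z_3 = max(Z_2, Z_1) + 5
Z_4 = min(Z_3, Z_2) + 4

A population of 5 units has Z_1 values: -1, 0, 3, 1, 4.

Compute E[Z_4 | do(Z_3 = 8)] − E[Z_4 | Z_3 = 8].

Every unit gets Z_3=8 under the intervention. Z_4 values become 7, 7, 1, 7, 1; E[Z_4|do(Z_3=8)] = 4.6.
Observing Z_3=8 restricts to units where Z_3's equation naturally yields 8: Z_1 ∈ {-1, 0, 3, 1}. In that subpopulation Z_4 = 7, 7, 1, 7, mean 5.5.
Difference = 4.6 − 5.5 = -0.9.

-0.9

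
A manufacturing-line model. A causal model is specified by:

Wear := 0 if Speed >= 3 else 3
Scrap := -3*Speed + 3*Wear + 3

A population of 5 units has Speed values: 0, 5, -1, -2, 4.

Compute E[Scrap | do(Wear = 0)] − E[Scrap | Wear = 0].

9.9

The intervention sets Wear=0 in all 5 units regardless of Speed. Recomputing Scrap per unit gives 3, -12, 6, 9, -9; average -0.6.
Observing Wear=0 restricts to units where Wear's equation naturally yields 0: Speed ∈ {5, 4}. In that subpopulation Scrap = -12, -9, mean -10.5.
Difference = -0.6 − (-10.5) = 9.9.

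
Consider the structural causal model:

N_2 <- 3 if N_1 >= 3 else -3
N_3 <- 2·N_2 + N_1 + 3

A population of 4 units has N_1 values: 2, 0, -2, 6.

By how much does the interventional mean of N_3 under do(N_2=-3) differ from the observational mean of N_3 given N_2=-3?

The intervention sets N_2=-3 in all 4 units regardless of N_1. Recomputing N_3 per unit gives -1, -3, -5, 3; average -1.5.
Observing N_2=-3 restricts to units where N_2's equation naturally yields -3: N_1 ∈ {2, 0, -2}. In that subpopulation N_3 = -1, -3, -5, mean -3.
Difference = -1.5 − (-3) = 1.5.

1.5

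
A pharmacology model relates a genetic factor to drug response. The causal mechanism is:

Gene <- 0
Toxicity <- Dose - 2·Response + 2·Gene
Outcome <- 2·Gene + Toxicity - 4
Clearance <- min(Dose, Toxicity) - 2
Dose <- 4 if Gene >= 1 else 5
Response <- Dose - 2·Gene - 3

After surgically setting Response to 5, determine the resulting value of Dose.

Under do(Response=5), the mechanism Response <- Dose - 2·Gene - 3 is discarded; Response is fixed at 5.
Since Dose is not a descendant of the intervened variable, it is unaffected.
Dose = 4 if Gene >= 1 else 5  [with Gene=0]  = 5

5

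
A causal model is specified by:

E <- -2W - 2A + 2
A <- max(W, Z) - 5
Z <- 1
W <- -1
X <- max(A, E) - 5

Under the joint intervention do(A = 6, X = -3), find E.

The joint intervention fixes A = 6, X = -3, removing each variable's own equation.
E = -2W - 2A + 2  [with W=-1, A=6]  = -8

-8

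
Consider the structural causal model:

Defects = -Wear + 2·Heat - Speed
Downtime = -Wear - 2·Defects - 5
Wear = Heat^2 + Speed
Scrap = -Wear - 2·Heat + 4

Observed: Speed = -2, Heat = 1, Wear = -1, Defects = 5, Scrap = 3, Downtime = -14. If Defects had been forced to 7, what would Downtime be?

Under do(Defects=7), the mechanism Defects = -Wear + 2·Heat - Speed is discarded; Defects is fixed at 7.
Wear = Heat^2 + Speed  [with Heat=1, Speed=-2]  = -1
Downtime = -Wear - 2·Defects - 5  [with Wear=-1, Defects=7]  = -18

-18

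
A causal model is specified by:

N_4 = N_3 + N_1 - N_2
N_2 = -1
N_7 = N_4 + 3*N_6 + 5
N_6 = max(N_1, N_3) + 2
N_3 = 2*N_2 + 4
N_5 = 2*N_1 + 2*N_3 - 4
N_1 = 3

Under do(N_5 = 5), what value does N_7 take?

Under do(N_5=5), the mechanism N_5 = 2*N_1 + 2*N_3 - 4 is discarded; N_5 is fixed at 5.
Since N_7 is not a descendant of the intervened variable, it is unaffected.
N_3 = 2*N_2 + 4  [with N_2=-1]  = 2
N_4 = N_3 + N_1 - N_2  [with N_3=2, N_1=3, N_2=-1]  = 6
N_6 = max(N_1, N_3) + 2  [with N_1=3, N_3=2]  = 5
N_7 = N_4 + 3*N_6 + 5  [with N_4=6, N_6=5]  = 26

26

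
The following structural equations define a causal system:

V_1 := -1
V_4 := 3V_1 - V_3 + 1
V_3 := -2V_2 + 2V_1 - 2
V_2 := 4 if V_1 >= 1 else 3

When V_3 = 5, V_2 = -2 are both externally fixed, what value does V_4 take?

-7

The joint intervention fixes V_3 = 5, V_2 = -2, removing each variable's own equation.
V_4 = 3V_1 - V_3 + 1  [with V_1=-1, V_3=5]  = -7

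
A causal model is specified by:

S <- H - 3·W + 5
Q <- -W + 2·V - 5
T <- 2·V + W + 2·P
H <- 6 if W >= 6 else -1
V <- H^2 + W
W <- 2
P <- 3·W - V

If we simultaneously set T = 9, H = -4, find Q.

29

Setting T = 9, H = -4 by intervention discards those variables' equations.
V = H^2 + W  [with H=-4, W=2]  = 18
Q = -W + 2·V - 5  [with W=2, V=18]  = 29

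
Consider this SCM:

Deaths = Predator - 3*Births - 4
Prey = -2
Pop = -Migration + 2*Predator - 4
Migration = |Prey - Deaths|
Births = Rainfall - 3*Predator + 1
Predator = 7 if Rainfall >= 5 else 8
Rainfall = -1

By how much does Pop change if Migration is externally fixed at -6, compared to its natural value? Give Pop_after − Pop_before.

84

Intervening sets Migration = -6 and removes its equation (Migration = |Prey - Deaths|).
Predator = 7 if Rainfall >= 5 else 8  [with Rainfall=-1]  = 8
Pop = -Migration + 2*Predator - 4  [with Migration=-6, Predator=8]  = 18
Without intervention: Predator = 7 if Rainfall >= 5 else 8  [with Rainfall=-1]  = 8; Births = Rainfall - 3*Predator + 1  [with Rainfall=-1, Predator=8]  = -24; Deaths = Predator - 3*Births - 4  [with Predator=8, Births=-24]  = 76; Migration = |Prey - Deaths|  [with Prey=-2, Deaths=76]  = 78; Pop = -Migration + 2*Predator - 4  [with Migration=78, Predator=8]  = -66.
Change = 18 − (-66) = 84.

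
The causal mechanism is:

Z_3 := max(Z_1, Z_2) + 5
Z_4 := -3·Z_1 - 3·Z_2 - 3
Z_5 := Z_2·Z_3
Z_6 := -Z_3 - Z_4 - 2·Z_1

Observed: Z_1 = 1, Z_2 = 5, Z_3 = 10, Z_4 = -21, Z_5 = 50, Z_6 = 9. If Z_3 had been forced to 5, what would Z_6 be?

14

The intervention breaks the incoming arrows to Z_3: Z_3 := max(Z_1, Z_2) + 5 no longer applies, and Z_3 = 5.
Z_4 = -3·Z_1 - 3·Z_2 - 3  [with Z_1=1, Z_2=5]  = -21
Z_6 = -Z_3 - Z_4 - 2·Z_1  [with Z_3=5, Z_4=-21, Z_1=1]  = 14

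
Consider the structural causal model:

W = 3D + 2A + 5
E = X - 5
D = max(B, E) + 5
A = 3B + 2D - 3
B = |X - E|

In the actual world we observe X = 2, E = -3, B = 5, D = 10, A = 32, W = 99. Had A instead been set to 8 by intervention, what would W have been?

51

The intervention breaks the incoming arrows to A: A = 3B + 2D - 3 no longer applies, and A = 8.
E = X - 5  [with X=2]  = -3
B = |X - E|  [with X=2, E=-3]  = 5
D = max(B, E) + 5  [with B=5, E=-3]  = 10
W = 3D + 2A + 5  [with D=10, A=8]  = 51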